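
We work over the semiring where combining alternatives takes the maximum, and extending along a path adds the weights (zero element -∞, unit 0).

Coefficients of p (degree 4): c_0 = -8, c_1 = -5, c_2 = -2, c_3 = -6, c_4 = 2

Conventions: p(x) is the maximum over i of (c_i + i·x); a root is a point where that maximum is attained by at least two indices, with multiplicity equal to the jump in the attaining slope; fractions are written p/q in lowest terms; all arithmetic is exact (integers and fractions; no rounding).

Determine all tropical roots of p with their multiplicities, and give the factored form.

hull edge (i=0, c=-8) to (i=2, c=-2): slope 3, span 2
hull edge (i=2, c=-2) to (i=4, c=2): slope 2, span 2
Factored form: p(x) = 2 ⊗ (x ⊕ (-3)) ⊗ (x ⊕ (-3)) ⊗ (x ⊕ (-2)) ⊗ (x ⊕ (-2))
Answer: roots = -3 (mult 2), -2 (mult 2)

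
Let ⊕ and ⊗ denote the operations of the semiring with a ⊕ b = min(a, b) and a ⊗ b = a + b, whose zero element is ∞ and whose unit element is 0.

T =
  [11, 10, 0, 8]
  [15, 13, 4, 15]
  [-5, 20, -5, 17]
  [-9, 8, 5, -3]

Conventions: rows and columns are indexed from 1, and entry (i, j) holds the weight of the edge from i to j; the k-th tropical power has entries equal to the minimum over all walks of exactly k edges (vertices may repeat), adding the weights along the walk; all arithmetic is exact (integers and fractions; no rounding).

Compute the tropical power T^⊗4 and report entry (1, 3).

T^⊗2:
  [-5, 16, -5, 5]
  [-1, 23, -1, 12]
  [-10, 5, -10, 3]
  [-12, 1, -9, -6]
T^⊗3:
  [-10, 5, -10, 2]
  [-6, 9, -6, 7]
  [-15, 0, -15, -2]
  [-15, -2, -14, -9]
T^⊗4:
  [-15, 0, -15, -2]
  [-11, 4, -11, 2]
  [-20, -5, -20, -7]
  [-19, -5, -19, -12]
Key observation: the optimum is the walk 1->3->3->3->3, with weight 0 + (-5) + (-5) + (-5) = -15.
Optimal value attained by: walk 1->3->3->3->3.
Answer: (T^⊗4)[1][3] = -15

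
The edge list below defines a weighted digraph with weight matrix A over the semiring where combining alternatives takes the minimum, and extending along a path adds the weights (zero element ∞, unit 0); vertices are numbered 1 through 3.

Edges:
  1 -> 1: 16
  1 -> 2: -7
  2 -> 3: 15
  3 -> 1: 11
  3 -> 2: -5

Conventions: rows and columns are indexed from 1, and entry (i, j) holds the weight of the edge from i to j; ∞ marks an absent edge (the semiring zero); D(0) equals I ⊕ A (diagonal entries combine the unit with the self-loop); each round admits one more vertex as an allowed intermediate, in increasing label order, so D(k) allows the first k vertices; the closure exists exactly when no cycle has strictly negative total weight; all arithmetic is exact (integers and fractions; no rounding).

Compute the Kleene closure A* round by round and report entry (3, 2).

D(0):
  [0, -7, ∞]
  [∞, 0, 15]
  [11, -5, 0]
D(1):
  [0, -7, ∞]
  [∞, 0, 15]
  [11, -5, 0]
D(2):
  [0, -7, 8]
  [∞, 0, 15]
  [11, -5, 0]
D(3):
  [0, -7, 8]
  [26, 0, 15]
  [11, -5, 0]
Answer: A*[3][2] = -5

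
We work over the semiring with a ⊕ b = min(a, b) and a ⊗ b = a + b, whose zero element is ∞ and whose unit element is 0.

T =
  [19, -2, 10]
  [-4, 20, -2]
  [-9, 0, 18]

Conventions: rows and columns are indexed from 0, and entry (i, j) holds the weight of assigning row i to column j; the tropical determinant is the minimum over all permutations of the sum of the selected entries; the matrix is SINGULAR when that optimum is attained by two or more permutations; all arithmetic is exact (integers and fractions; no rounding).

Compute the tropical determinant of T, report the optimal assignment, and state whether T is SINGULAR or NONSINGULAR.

σ = (0, 1, 2): 19 + 20 + 18 = 57
σ = (0, 2, 1): 19 + (-2) + 0 = 17
σ = (1, 0, 2): (-2) + (-4) + 18 = 12
σ = (1, 2, 0): (-2) + (-2) + (-9) = -13
σ = (2, 0, 1): 10 + (-4) + 0 = 6
σ = (2, 1, 0): 10 + 20 + (-9) = 21
Optimal value attained by: σ = (1, 2, 0).
Answer: det⊕(T) = -13; verdict: NONSINGULAR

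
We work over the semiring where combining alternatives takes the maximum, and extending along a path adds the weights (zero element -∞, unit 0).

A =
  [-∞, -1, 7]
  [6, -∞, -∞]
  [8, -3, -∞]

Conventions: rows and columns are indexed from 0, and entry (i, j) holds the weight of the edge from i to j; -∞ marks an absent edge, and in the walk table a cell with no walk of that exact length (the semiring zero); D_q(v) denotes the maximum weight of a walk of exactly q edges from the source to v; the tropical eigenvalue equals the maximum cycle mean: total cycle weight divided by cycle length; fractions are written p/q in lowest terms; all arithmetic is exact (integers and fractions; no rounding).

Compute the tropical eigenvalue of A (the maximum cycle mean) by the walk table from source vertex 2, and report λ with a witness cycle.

q=0: [-∞, -∞, 0]
q=1: [8, -3, -∞]
q=2: [3, 7, 15]
q=3: [23, 12, 10]
Optimal cycle mean attained by: cycle 0->2->0, total 7 + 8, length 2.
Answer: λ = 15/2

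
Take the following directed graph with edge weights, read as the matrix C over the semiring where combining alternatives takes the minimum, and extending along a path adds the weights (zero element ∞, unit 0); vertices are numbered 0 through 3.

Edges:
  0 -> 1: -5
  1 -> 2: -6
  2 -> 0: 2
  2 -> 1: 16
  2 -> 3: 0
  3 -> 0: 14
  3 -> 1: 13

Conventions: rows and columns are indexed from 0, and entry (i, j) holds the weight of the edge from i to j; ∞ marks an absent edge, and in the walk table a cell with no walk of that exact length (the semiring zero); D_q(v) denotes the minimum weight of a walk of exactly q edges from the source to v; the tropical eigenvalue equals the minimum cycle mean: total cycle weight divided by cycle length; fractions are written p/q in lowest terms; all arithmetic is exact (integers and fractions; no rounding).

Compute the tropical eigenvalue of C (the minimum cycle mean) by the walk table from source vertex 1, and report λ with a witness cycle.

q=0: [∞, 0, ∞, ∞]
q=1: [∞, ∞, -6, ∞]
q=2: [-4, 10, ∞, -6]
q=3: [8, -9, 4, ∞]
q=4: [6, 3, -15, 4]
Optimal cycle mean attained by: cycle 0->1->2->0, total (-5) + (-6) + 2, length 3.
Answer: λ = -3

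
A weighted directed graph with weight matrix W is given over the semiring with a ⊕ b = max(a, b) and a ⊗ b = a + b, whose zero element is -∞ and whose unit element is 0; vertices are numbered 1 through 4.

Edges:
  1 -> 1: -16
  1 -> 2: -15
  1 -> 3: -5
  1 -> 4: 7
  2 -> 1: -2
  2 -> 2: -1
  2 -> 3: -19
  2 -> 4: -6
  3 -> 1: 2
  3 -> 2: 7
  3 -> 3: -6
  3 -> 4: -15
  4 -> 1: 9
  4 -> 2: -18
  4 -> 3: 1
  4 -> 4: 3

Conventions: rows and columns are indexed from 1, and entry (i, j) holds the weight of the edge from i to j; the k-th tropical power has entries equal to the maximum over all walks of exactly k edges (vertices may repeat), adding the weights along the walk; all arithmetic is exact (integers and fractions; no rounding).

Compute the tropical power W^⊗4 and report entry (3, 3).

W^⊗2:
  [16, 2, 8, 10]
  [3, -2, -5, 5]
  [5, 6, -3, 9]
  [12, 8, 4, 16]
W^⊗3:
  [19, 15, 11, 23]
  [14, 2, 6, 10]
  [18, 5, 10, 12]
  [25, 11, 17, 19]
W^⊗4:
  [32, 18, 24, 26]
  [19, 13, 11, 21]
  [21, 17, 13, 25]
  [28, 24, 20, 32]
Key observation: the optimum is the walk 3->1->4->1->3, with weight 2 + 7 + 9 + (-5) = 13.
Optimal value attained by: walk 3->1->4->1->3.
Answer: (W^⊗4)[3][3] = 13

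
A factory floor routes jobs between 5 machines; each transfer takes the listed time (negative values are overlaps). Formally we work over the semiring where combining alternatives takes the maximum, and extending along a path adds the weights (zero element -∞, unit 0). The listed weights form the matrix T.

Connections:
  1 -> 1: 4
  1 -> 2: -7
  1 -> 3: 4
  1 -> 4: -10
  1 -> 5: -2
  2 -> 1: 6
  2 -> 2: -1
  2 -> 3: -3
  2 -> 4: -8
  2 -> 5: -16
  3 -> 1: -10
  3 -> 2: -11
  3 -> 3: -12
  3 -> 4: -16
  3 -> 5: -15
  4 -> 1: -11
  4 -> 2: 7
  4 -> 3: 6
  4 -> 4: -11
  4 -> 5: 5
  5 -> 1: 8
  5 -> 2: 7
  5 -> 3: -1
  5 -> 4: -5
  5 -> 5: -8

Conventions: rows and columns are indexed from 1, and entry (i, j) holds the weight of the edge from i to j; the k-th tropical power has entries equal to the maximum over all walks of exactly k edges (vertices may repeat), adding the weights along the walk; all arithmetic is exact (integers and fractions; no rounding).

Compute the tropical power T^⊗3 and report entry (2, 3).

T^⊗2:
  [8, 5, 8, -6, 2]
  [10, -1, 10, -4, 4]
  [-5, -8, -6, -19, -11]
  [13, 12, 4, 0, -3]
  [13, 6, 12, -1, 6]
T^⊗3:
  [12, 9, 12, -2, 6]
  [14, 11, 14, 0, 8]
  [-1, -4, -1, -15, -7]
  [18, 11, 17, 4, 11]
  [17, 13, 17, 3, 11]
Key observation: the optimum is the walk 2->1->1->3, with weight 6 + 4 + 4 = 14.
Optimal value attained by: walk 2->1->1->3.
Answer: (T^⊗3)[2][3] = 14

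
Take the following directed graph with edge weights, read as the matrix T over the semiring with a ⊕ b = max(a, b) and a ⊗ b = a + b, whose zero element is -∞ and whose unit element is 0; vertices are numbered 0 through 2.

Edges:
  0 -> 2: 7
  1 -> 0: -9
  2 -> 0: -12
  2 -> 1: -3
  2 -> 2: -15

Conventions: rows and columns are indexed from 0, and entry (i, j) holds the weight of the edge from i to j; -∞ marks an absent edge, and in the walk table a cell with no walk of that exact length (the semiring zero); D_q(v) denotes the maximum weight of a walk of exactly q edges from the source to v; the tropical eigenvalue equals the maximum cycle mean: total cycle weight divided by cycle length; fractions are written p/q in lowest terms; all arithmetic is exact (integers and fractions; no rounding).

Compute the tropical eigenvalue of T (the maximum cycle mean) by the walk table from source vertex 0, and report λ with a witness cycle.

q=0: [0, -∞, -∞]
q=1: [-∞, -∞, 7]
q=2: [-5, 4, -8]
q=3: [-5, -11, 2]
Optimal cycle mean attained by: cycle 0->2->1->0, total 7 + (-3) + (-9), length 3.
Answer: λ = -5/3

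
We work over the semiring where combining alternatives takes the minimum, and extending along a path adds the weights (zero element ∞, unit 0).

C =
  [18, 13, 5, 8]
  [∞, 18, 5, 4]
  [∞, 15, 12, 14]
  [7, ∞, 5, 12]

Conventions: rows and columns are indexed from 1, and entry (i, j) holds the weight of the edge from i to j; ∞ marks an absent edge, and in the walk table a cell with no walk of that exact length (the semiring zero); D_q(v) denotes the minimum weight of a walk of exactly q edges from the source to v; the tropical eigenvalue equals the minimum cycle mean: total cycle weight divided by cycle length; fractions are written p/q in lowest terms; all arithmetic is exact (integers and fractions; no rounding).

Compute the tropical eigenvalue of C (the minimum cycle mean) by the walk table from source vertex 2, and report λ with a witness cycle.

q=0: [∞, 0, ∞, ∞]
q=1: [∞, 18, 5, 4]
q=2: [11, 20, 9, 16]
q=3: [23, 24, 16, 19]
q=4: [26, 31, 24, 28]
Optimal cycle mean attained by: cycle 1->4->1, total 8 + 7, length 2.
Answer: λ = 15/2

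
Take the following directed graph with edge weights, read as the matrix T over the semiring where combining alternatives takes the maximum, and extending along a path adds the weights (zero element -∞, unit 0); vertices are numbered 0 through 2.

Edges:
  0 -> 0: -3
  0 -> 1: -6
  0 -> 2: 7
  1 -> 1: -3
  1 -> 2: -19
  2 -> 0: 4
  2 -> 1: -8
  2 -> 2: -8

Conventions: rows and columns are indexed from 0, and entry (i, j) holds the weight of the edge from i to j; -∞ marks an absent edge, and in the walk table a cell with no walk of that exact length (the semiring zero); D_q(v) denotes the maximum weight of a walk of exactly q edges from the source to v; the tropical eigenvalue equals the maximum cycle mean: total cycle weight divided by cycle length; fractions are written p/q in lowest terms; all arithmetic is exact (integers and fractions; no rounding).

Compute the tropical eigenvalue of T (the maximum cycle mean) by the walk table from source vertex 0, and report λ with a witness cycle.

q=0: [0, -∞, -∞]
q=1: [-3, -6, 7]
q=2: [11, -1, 4]
q=3: [8, 5, 18]
Optimal cycle mean attained by: cycle 0->2->0, total 7 + 4, length 2.
Answer: λ = 11/2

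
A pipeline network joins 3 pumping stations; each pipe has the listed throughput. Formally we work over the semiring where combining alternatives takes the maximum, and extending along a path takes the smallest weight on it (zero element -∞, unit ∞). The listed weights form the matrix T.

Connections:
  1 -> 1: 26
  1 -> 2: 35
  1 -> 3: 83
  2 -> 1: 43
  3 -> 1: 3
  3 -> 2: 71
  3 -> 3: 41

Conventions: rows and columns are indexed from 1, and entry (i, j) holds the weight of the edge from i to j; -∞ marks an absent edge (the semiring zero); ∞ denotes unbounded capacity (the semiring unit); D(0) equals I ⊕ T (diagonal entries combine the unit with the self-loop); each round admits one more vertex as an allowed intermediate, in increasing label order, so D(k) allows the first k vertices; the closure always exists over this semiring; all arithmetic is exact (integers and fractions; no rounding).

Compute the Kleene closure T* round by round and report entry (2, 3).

D(0):
  [∞, 35, 83]
  [43, ∞, -∞]
  [3, 71, ∞]
D(1):
  [∞, 35, 83]
  [43, ∞, 43]
  [3, 71, ∞]
D(2):
  [∞, 35, 83]
  [43, ∞, 43]
  [43, 71, ∞]
D(3):
  [∞, 71, 83]
  [43, ∞, 43]
  [43, 71, ∞]
Answer: T*[2][3] = 43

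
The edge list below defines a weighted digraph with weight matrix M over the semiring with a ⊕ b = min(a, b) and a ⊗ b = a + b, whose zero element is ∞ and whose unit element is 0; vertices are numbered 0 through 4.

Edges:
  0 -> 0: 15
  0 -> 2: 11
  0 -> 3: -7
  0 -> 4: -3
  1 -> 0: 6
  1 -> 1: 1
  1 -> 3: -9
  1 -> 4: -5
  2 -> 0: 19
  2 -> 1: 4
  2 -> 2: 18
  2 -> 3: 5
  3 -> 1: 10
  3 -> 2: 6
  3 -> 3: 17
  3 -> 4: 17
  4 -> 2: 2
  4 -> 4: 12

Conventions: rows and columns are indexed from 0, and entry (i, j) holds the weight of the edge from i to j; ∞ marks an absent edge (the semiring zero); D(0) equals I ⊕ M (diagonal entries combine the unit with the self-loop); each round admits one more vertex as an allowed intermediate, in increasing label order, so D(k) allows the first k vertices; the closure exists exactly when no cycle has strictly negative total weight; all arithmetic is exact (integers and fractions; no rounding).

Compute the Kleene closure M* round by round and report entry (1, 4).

D(0):
  [0, ∞, 11, -7, -3]
  [6, 0, ∞, -9, -5]
  [19, 4, 0, 5, ∞]
  [∞, 10, 6, 0, 17]
  [∞, ∞, 2, ∞, 0]
D(1):
  [0, ∞, 11, -7, -3]
  [6, 0, 17, -9, -5]
  [19, 4, 0, 5, 16]
  [∞, 10, 6, 0, 17]
  [∞, ∞, 2, ∞, 0]
D(2):
  [0, ∞, 11, -7, -3]
  [6, 0, 17, -9, -5]
  [10, 4, 0, -5, -1]
  [16, 10, 6, 0, 5]
  [∞, ∞, 2, ∞, 0]
D(3):
  [0, 15, 11, -7, -3]
  [6, 0, 17, -9, -5]
  [10, 4, 0, -5, -1]
  [16, 10, 6, 0, 5]
  [12, 6, 2, -3, 0]
D(4):
  [0, 3, -1, -7, -3]
  [6, 0, -3, -9, -5]
  [10, 4, 0, -5, -1]
  [16, 10, 6, 0, 5]
  [12, 6, 2, -3, 0]
D(5):
  [0, 3, -1, -7, -3]
  [6, 0, -3, -9, -5]
  [10, 4, 0, -5, -1]
  [16, 10, 6, 0, 5]
  [12, 6, 2, -3, 0]
Answer: M*[1][4] = -5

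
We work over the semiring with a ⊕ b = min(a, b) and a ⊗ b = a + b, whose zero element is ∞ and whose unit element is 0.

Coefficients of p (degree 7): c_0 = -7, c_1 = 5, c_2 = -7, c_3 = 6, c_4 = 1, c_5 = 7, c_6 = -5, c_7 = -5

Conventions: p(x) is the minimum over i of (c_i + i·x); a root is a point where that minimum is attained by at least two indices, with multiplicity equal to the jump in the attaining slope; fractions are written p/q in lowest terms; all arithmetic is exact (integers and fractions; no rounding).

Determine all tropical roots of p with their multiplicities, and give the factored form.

hull edge (i=0, c=-7) to (i=2, c=-7): slope 0, span 2
hull edge (i=2, c=-7) to (i=7, c=-5): slope 2/5, span 5
Factored form: p(x) = -5 ⊗ (x ⊕ (-2/5)) ⊗ (x ⊕ (-2/5)) ⊗ (x ⊕ (-2/5)) ⊗ (x ⊕ (-2/5)) ⊗ (x ⊕ (-2/5)) ⊗ (x ⊕ 0) ⊗ (x ⊕ 0)
Answer: roots = -2/5 (mult 5), 0 (mult 2)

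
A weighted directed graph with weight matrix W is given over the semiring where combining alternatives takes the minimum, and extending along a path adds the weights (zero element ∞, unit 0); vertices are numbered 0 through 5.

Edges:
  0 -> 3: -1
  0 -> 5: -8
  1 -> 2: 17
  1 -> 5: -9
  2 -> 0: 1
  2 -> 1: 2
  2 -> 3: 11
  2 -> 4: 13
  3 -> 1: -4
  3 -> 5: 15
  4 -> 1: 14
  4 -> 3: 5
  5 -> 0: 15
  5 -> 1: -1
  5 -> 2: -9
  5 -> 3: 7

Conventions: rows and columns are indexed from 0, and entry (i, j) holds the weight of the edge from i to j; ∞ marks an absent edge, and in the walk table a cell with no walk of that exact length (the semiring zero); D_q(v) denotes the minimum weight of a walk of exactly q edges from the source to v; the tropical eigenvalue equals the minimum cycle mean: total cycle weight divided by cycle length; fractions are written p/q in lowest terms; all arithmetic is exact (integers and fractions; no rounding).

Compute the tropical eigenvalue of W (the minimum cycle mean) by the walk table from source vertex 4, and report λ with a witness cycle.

q=0: [∞, ∞, ∞, ∞, 0, ∞]
q=1: [∞, 14, ∞, 5, ∞, ∞]
q=2: [∞, 1, 31, ∞, ∞, 5]
q=3: [20, 4, -4, 12, 44, -8]
q=4: [-3, -9, -17, -1, 9, -5]
q=5: [-16, -15, -14, -6, -4, -18]
q=6: [-13, -19, -27, -17, -1, -24]
Optimal cycle mean attained by: cycle 0->5->2->0, total (-8) + (-9) + 1, length 3.
Answer: λ = -16/3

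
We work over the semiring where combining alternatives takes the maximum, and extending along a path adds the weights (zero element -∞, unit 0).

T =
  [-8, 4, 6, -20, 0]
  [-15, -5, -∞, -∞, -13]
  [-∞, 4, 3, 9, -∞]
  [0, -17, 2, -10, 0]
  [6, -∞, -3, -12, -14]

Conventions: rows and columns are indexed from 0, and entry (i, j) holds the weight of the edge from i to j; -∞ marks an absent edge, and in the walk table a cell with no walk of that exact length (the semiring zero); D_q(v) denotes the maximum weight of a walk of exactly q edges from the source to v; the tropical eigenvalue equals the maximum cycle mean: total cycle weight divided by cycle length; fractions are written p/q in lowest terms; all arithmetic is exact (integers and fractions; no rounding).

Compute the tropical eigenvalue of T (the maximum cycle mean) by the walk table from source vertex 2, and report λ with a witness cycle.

q=0: [-∞, -∞, 0, -∞, -∞]
q=1: [-∞, 4, 3, 9, -∞]
q=2: [9, 7, 11, 12, 9]
q=3: [15, 15, 15, 20, 12]
q=4: [20, 19, 22, 24, 20]
q=5: [26, 26, 26, 31, 24]
Optimal cycle mean attained by: cycle 2->3->2, total 9 + 2, length 2.
Answer: λ = 11/2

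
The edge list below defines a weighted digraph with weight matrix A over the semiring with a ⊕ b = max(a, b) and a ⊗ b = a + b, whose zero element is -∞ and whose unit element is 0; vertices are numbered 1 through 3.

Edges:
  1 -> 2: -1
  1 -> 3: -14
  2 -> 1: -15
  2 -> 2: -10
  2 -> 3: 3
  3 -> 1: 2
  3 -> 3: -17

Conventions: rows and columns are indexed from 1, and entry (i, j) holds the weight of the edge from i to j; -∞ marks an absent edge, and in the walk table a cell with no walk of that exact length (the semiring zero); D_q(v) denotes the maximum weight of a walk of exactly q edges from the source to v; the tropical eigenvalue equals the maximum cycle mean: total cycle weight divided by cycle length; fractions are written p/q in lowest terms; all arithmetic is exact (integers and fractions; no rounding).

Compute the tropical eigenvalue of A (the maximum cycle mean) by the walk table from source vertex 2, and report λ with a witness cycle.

q=0: [-∞, 0, -∞]
q=1: [-15, -10, 3]
q=2: [5, -16, -7]
q=3: [-5, 4, -9]
Optimal cycle mean attained by: cycle 1->2->3->1, total (-1) + 3 + 2, length 3.
Answer: λ = 4/3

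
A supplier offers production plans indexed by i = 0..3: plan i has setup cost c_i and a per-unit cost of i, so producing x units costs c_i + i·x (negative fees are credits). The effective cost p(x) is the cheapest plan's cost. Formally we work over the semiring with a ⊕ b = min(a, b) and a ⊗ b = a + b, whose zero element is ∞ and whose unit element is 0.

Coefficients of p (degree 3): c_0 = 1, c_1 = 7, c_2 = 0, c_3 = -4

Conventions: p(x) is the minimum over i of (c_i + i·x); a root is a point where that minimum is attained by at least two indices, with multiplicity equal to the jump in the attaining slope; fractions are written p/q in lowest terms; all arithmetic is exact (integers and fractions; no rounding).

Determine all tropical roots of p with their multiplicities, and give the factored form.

hull edge (i=0, c=1) to (i=3, c=-4): slope -5/3, span 3
Factored form: p(x) = -4 ⊗ (x ⊕ 5/3) ⊗ (x ⊕ 5/3) ⊗ (x ⊕ 5/3)
Answer: roots = 5/3 (mult 3)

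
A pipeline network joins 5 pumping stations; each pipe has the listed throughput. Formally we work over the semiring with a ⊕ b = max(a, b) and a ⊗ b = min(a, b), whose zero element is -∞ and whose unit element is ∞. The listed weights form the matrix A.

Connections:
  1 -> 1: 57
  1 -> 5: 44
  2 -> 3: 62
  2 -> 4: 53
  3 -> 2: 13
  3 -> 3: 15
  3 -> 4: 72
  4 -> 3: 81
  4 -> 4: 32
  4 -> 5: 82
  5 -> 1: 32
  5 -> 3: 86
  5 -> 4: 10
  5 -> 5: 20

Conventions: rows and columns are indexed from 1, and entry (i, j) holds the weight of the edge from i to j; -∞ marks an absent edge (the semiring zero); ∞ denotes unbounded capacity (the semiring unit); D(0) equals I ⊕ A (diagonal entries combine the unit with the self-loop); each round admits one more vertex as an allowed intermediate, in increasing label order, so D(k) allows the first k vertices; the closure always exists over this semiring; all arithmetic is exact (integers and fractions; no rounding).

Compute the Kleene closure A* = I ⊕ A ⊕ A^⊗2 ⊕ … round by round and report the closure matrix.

D(0):
  [∞, -∞, -∞, -∞, 44]
  [-∞, ∞, 62, 53, -∞]
  [-∞, 13, ∞, 72, -∞]
  [-∞, -∞, 81, ∞, 82]
  [32, -∞, 86, 10, ∞]
D(1):
  [∞, -∞, -∞, -∞, 44]
  [-∞, ∞, 62, 53, -∞]
  [-∞, 13, ∞, 72, -∞]
  [-∞, -∞, 81, ∞, 82]
  [32, -∞, 86, 10, ∞]
D(2):
  [∞, -∞, -∞, -∞, 44]
  [-∞, ∞, 62, 53, -∞]
  [-∞, 13, ∞, 72, -∞]
  [-∞, -∞, 81, ∞, 82]
  [32, -∞, 86, 10, ∞]
D(3):
  [∞, -∞, -∞, -∞, 44]
  [-∞, ∞, 62, 62, -∞]
  [-∞, 13, ∞, 72, -∞]
  [-∞, 13, 81, ∞, 82]
  [32, 13, 86, 72, ∞]
D(4):
  [∞, -∞, -∞, -∞, 44]
  [-∞, ∞, 62, 62, 62]
  [-∞, 13, ∞, 72, 72]
  [-∞, 13, 81, ∞, 82]
  [32, 13, 86, 72, ∞]
D(5):
  [∞, 13, 44, 44, 44]
  [32, ∞, 62, 62, 62]
  [32, 13, ∞, 72, 72]
  [32, 13, 82, ∞, 82]
  [32, 13, 86, 72, ∞]
Answer: A* = [[∞, 13, 44, 44, 44], [32, ∞, 62, 62, 62], [32, 13, ∞, 72, 72], [32, 13, 82, ∞, 82], [32, 13, 86, 72, ∞]]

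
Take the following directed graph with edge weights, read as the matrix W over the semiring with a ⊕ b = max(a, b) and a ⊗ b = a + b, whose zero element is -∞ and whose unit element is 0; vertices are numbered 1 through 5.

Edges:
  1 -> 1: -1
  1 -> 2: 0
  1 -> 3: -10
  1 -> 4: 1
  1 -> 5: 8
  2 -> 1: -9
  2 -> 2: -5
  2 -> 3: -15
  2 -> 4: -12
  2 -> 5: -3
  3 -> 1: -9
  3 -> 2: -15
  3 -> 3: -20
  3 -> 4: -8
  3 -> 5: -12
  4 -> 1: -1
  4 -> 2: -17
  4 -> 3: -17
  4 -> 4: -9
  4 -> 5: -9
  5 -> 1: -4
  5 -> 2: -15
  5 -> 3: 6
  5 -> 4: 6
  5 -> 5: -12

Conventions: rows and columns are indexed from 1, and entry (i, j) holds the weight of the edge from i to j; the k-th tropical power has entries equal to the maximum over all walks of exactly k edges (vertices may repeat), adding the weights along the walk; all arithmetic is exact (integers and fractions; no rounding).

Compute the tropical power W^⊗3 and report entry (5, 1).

W^⊗2:
  [4, -1, 14, 14, 7]
  [-7, -9, 3, 3, -1]
  [-9, -9, -6, -6, -1]
  [-2, -1, -3, 0, 7]
  [5, -4, -6, -2, 4]
W^⊗3:
  [13, 4, 13, 13, 12]
  [2, -7, 5, 5, 1]
  [-5, -9, 5, 5, -1]
  [3, -2, 13, 13, 6]
  [4, 5, 10, 10, 13]
Key observation: the optimum is the walk 5->4->1->1, with weight 6 + (-1) + (-1) = 4.
Optimal value attained by: walk 5->4->1->1.
Answer: (W^⊗3)[5][1] = 4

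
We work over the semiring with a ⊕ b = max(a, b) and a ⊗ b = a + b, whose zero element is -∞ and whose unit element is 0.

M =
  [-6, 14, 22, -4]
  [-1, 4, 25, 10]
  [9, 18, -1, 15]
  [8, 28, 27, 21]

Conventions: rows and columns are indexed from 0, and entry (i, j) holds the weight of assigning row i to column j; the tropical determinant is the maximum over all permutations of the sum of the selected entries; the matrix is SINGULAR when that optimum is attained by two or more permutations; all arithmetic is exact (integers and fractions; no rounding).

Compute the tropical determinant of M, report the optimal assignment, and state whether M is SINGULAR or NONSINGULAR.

σ = (0, 1, 2, 3): (-6) + 4 + (-1) + 21 = 18
σ = (0, 1, 3, 2): (-6) + 4 + 15 + 27 = 40
σ = (0, 2, 1, 3): (-6) + 25 + 18 + 21 = 58
σ = (0, 2, 3, 1): (-6) + 25 + 15 + 28 = 62
σ = (0, 3, 1, 2): (-6) + 10 + 18 + 27 = 49
σ = (0, 3, 2, 1): (-6) + 10 + (-1) + 28 = 31
σ = (1, 0, 2, 3): 14 + (-1) + (-1) + 21 = 33
σ = (1, 0, 3, 2): 14 + (-1) + 15 + 27 = 55
σ = (1, 2, 0, 3): 14 + 25 + 9 + 21 = 69
σ = (1, 2, 3, 0): 14 + 25 + 15 + 8 = 62
σ = (1, 3, 0, 2): 14 + 10 + 9 + 27 = 60
σ = (1, 3, 2, 0): 14 + 10 + (-1) + 8 = 31
σ = (2, 0, 1, 3): 22 + (-1) + 18 + 21 = 60
σ = (2, 0, 3, 1): 22 + (-1) + 15 + 28 = 64
σ = (2, 1, 0, 3): 22 + 4 + 9 + 21 = 56
σ = (2, 1, 3, 0): 22 + 4 + 15 + 8 = 49
σ = (2, 3, 0, 1): 22 + 10 + 9 + 28 = 69
σ = (2, 3, 1, 0): 22 + 10 + 18 + 8 = 58
σ = (3, 0, 1, 2): (-4) + (-1) + 18 + 27 = 40
σ = (3, 0, 2, 1): (-4) + (-1) + (-1) + 28 = 22
σ = (3, 1, 0, 2): (-4) + 4 + 9 + 27 = 36
σ = (3, 1, 2, 0): (-4) + 4 + (-1) + 8 = 7
σ = (3, 2, 0, 1): (-4) + 25 + 9 + 28 = 58
σ = (3, 2, 1, 0): (-4) + 25 + 18 + 8 = 47
Optimal value attained by: σ = (1, 2, 0, 3).
Answer: det⊕(M) = 69; verdict: SINGULAR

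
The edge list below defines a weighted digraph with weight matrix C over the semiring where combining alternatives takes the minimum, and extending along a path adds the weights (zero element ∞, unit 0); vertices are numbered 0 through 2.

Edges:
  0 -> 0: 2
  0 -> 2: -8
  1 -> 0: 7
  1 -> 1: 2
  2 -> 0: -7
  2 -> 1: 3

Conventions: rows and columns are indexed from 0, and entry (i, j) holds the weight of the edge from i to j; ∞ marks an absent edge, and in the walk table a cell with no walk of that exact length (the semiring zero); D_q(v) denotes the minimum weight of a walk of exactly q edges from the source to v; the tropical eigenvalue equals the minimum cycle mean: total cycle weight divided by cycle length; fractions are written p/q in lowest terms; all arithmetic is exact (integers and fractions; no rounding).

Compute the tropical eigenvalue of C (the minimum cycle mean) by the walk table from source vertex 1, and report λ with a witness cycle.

q=0: [∞, 0, ∞]
q=1: [7, 2, ∞]
q=2: [9, 4, -1]
q=3: [-8, 2, 1]
Optimal cycle mean attained by: cycle 0->2->0, total (-8) + (-7), length 2.
Answer: λ = -15/2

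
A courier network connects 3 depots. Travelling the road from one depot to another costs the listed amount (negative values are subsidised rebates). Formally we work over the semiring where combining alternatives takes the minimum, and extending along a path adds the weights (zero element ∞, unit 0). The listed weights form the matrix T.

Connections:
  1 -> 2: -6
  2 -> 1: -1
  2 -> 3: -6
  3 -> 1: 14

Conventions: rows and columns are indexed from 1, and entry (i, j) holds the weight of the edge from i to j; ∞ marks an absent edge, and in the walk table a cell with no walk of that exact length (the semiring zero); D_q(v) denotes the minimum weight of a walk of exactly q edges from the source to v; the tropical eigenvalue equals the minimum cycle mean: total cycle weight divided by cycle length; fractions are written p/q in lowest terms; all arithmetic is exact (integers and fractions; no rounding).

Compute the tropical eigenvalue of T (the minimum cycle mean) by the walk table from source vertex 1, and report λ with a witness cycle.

q=0: [0, ∞, ∞]
q=1: [∞, -6, ∞]
q=2: [-7, ∞, -12]
q=3: [2, -13, ∞]
Optimal cycle mean attained by: cycle 1->2->1, total (-6) + (-1), length 2.
Answer: λ = -7/2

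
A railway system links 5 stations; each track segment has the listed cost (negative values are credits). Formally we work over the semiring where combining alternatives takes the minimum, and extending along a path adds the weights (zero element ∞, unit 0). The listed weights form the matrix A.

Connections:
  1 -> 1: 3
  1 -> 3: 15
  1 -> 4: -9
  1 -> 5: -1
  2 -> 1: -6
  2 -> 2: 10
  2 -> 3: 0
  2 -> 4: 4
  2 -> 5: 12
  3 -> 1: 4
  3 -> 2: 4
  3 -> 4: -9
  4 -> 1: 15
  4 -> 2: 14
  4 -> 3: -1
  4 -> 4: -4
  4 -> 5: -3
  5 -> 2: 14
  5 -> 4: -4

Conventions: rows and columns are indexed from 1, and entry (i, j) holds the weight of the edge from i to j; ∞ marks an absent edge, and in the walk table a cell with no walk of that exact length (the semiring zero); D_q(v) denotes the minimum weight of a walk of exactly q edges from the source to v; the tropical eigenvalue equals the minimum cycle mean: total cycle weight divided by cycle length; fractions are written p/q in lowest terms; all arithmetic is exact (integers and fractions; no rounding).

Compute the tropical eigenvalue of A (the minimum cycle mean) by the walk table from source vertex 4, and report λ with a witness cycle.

q=0: [∞, ∞, ∞, 0, ∞]
q=1: [15, 14, -1, -4, -3]
q=2: [3, 3, -5, -10, -7]
q=3: [-3, -1, -11, -14, -13]
q=4: [-7, -7, -15, -20, -17]
q=5: [-13, -11, -21, -24, -23]
Optimal cycle mean attained by: cycle 3->4->3, total (-9) + (-1), length 2.
Answer: λ = -5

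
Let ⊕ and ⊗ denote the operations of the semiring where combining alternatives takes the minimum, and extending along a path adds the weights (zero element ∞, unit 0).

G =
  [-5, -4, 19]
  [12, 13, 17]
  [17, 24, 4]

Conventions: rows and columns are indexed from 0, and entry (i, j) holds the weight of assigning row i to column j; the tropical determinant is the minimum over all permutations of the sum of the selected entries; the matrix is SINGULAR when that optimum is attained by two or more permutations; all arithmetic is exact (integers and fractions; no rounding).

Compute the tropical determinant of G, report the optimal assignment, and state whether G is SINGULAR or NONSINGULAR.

σ = (0, 1, 2): (-5) + 13 + 4 = 12
σ = (0, 2, 1): (-5) + 17 + 24 = 36
σ = (1, 0, 2): (-4) + 12 + 4 = 12
σ = (1, 2, 0): (-4) + 17 + 17 = 30
σ = (2, 0, 1): 19 + 12 + 24 = 55
σ = (2, 1, 0): 19 + 13 + 17 = 49
Optimal value attained by: σ = (0, 1, 2).
Answer: det⊕(G) = 12; verdict: SINGULAR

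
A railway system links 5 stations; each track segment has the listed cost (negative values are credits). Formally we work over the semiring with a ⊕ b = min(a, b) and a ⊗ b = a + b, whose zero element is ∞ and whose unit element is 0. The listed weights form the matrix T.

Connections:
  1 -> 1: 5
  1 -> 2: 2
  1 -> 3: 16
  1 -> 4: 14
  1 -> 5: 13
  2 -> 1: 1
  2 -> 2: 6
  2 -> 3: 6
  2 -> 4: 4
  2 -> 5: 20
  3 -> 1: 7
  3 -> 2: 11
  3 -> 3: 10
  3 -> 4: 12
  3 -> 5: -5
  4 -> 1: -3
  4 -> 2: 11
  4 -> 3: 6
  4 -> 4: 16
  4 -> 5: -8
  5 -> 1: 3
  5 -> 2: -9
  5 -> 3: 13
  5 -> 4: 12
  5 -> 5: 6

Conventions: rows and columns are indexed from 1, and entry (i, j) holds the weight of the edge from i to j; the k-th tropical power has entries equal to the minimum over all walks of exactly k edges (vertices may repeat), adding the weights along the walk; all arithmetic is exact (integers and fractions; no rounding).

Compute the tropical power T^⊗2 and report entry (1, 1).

T^⊗2:
  [3, 4, 8, 6, 6]
  [1, 3, 10, 10, -4]
  [-2, -14, 8, 7, 1]
  [-5, -17, 5, 4, -2]
  [-8, -3, -3, -5, 4]
Key observation: the optimum is the walk 1->2->1, with weight 2 + 1 = 3.
Optimal value attained by: walk 1->2->1.
Answer: (T^⊗2)[1][1] = 3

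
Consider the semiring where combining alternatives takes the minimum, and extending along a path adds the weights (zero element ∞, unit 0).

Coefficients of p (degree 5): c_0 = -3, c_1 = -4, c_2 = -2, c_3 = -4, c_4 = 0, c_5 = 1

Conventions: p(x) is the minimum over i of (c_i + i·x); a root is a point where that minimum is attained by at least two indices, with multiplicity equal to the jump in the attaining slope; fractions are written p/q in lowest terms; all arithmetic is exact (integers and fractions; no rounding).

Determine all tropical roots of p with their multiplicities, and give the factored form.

hull edge (i=0, c=-3) to (i=1, c=-4): slope -1, span 1
hull edge (i=1, c=-4) to (i=3, c=-4): slope 0, span 2
hull edge (i=3, c=-4) to (i=5, c=1): slope 5/2, span 2
Factored form: p(x) = 1 ⊗ (x ⊕ (-5/2)) ⊗ (x ⊕ (-5/2)) ⊗ (x ⊕ 0) ⊗ (x ⊕ 0) ⊗ (x ⊕ 1)
Answer: roots = -5/2 (mult 2), 0 (mult 2), 1 (mult 1)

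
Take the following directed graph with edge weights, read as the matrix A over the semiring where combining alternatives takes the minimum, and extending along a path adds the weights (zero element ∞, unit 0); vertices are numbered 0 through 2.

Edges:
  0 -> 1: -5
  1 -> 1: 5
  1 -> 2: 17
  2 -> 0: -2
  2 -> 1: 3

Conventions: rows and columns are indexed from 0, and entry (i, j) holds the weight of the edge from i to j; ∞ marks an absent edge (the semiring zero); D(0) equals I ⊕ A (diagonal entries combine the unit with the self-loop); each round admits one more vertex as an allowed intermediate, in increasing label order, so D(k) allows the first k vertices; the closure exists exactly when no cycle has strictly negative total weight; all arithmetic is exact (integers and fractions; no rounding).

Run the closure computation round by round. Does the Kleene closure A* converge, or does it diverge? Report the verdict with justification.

D(0):
  [0, -5, ∞]
  [∞, 0, 17]
  [-2, 3, 0]
D(1):
  [0, -5, ∞]
  [∞, 0, 17]
  [-2, -7, 0]
D(2):
  [0, -5, 12]
  [∞, 0, 17]
  [-2, -7, 0]
D(3):
  [0, -5, 12]
  [15, 0, 17]
  [-2, -7, 0]
Key observation: every diagonal entry stays at the unit through all rounds, so no improving cycle exists.
Answer: CONVERGES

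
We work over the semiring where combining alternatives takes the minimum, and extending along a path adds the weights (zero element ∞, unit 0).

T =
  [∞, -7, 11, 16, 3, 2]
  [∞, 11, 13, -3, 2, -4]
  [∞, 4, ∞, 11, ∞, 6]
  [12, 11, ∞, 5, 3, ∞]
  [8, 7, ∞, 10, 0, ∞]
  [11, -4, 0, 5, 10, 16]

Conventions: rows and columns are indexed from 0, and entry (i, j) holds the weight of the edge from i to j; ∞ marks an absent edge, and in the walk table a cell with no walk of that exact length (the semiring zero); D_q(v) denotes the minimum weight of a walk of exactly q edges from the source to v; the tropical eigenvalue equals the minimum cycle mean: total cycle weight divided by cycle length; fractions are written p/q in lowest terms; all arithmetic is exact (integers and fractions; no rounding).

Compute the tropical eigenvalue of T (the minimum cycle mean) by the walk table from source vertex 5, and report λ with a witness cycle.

q=0: [∞, ∞, ∞, ∞, ∞, 0]
q=1: [11, -4, 0, 5, 10, 16]
q=2: [17, 4, 9, -7, -2, -8]
q=3: [3, -12, -8, -3, -4, 0]
q=4: [4, -4, 0, -15, -10, -16]
q=5: [-5, -20, -16, -11, -12, -8]
q=6: [-4, -12, -8, -23, -18, -24]
Optimal cycle mean attained by: cycle 1->5->1, total (-4) + (-4), length 2.
Answer: λ = -4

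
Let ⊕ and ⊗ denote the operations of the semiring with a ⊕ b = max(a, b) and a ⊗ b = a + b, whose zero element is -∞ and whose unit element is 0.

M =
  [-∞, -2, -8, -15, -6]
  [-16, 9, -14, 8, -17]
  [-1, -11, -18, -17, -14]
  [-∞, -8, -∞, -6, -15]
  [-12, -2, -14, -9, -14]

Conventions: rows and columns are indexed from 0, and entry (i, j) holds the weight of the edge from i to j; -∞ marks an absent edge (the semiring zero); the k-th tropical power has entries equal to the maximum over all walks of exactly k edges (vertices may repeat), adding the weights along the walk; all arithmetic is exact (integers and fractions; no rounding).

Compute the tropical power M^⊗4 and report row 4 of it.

M^⊗2:
  [-9, 7, -16, 6, -19]
  [-7, 18, -5, 17, -7]
  [-19, -2, -9, -3, -7]
  [-24, 1, -22, 0, -21]
  [-15, 7, -16, 6, -18]
M^⊗3:
  [-9, 16, -7, 15, -9]
  [2, 27, 4, 26, 2]
  [-10, 7, -16, 6, -18]
  [-15, 10, -13, 9, -15]
  [-9, 16, -7, 15, -9]
M^⊗4:
  [0, 25, 2, 24, 0]
  [11, 36, 13, 35, 11]
  [-9, 16, -7, 15, -9]
  [-6, 19, -4, 18, -6]
  [0, 25, 2, 24, 0]
Answer: row 4 of M^⊗4 = [0, 25, 2, 24, 0]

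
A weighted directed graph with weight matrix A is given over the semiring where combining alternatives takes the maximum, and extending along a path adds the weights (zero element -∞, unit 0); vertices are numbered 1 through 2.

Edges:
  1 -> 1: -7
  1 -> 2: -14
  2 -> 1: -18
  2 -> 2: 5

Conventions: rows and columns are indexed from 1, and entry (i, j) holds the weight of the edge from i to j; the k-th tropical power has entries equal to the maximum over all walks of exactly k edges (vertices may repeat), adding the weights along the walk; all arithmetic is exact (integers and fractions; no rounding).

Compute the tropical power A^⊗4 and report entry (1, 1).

A^⊗2:
  [-14, -9]
  [-13, 10]
A^⊗3:
  [-21, -4]
  [-8, 15]
A^⊗4:
  [-22, 1]
  [-3, 20]
Key observation: the optimum is the walk 1->2->2->2->1, with weight (-14) + 5 + 5 + (-18) = -22.
Optimal value attained by: walk 1->2->2->2->1.
Answer: (A^⊗4)[1][1] = -22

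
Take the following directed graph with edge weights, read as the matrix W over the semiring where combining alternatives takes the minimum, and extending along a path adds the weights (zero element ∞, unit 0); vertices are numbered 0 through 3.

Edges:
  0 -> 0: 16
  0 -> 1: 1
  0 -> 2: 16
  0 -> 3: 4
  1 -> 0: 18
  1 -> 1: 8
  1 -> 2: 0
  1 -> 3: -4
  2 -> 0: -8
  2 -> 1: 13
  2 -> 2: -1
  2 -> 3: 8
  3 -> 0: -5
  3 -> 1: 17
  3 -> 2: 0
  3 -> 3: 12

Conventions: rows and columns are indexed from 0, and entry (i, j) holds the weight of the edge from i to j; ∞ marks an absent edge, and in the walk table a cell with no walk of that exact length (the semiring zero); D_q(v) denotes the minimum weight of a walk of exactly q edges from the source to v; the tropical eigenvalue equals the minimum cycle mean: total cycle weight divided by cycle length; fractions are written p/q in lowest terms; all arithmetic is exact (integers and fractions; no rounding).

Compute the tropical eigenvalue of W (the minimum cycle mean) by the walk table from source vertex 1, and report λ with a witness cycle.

q=0: [∞, 0, ∞, ∞]
q=1: [18, 8, 0, -4]
q=2: [-9, 13, -4, 4]
q=3: [-12, -8, -5, -5]
q=4: [-13, -11, -8, -12]
Optimal cycle mean attained by: cycle 0->1->3->2->0, total 1 + (-4) + 0 + (-8), length 4.
Answer: λ = -11/4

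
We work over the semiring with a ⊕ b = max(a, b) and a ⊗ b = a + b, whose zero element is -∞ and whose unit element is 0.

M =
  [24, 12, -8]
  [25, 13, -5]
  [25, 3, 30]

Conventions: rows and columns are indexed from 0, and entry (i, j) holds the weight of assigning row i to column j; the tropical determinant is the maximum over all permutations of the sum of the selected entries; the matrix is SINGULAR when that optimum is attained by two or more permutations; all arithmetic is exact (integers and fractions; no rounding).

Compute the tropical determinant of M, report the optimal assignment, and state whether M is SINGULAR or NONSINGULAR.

σ = (0, 1, 2): 24 + 13 + 30 = 67
σ = (0, 2, 1): 24 + (-5) + 3 = 22
σ = (1, 0, 2): 12 + 25 + 30 = 67
σ = (1, 2, 0): 12 + (-5) + 25 = 32
σ = (2, 0, 1): (-8) + 25 + 3 = 20
σ = (2, 1, 0): (-8) + 13 + 25 = 30
Optimal value attained by: σ = (0, 1, 2).
Answer: det⊕(M) = 67; verdict: SINGULAR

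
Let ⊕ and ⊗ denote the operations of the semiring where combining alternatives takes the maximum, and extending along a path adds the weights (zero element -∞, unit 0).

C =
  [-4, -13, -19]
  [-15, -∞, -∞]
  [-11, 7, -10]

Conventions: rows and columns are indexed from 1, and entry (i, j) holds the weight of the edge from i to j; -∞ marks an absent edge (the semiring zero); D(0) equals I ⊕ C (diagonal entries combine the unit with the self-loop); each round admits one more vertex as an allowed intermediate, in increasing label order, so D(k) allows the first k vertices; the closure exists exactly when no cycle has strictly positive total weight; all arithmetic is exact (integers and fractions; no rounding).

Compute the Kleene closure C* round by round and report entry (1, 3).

D(0):
  [0, -13, -19]
  [-15, 0, -∞]
  [-11, 7, 0]
D(1):
  [0, -13, -19]
  [-15, 0, -34]
  [-11, 7, 0]
D(2):
  [0, -13, -19]
  [-15, 0, -34]
  [-8, 7, 0]
D(3):
  [0, -12, -19]
  [-15, 0, -34]
  [-8, 7, 0]
Answer: C*[1][3] = -19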